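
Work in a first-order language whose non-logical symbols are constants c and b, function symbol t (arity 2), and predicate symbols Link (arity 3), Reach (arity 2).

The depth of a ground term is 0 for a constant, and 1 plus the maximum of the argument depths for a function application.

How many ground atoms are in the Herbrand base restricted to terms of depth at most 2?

First count ground terms of depth ≤ 2.
Let N_k = |{terms of depth ≤ k}|. Then N_0 = 2 and N_k = 2 + N_{k-1}^2 for k ≥ 1 (one summand per function symbol, arity giving the exponent).
N_0 = 2
N_1 = 2 + 2^2 = 6
N_2 = 2 + 6^2 = 38
So |H| = 38.
For each predicate symbol, the number of ground atoms is |H| raised to its arity; summing:
  Link: 38^3 = 54872;  Reach: 38^2 = 1444
Total ground atoms: 54872 + 1444 = 56316.

56316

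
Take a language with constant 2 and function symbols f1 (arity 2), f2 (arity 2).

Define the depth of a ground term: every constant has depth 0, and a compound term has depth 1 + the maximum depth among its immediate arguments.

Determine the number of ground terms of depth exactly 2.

If N_k denotes the number of depth-≤k ground terms, the 1 constant gives N_0 = 1, and each function symbol of arity r contributes N_{k-1}^r new terms at level k: N_k = 1 + N_{k-1}^2 + N_{k-1}^2.
N_0 = 1
N_1 = 1 + 1^2 + 1^2 = 3
N_2 = 1 + 3^2 + 3^2 = 19
Terms of depth exactly 2: N_2 − N_1 = 19 − 3 = 16.

16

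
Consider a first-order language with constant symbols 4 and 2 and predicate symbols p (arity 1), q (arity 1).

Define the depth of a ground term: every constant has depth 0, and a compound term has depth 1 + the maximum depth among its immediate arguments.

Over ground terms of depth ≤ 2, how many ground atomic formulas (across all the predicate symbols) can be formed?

4

First count ground terms of depth ≤ 2.
With no function symbols every ground term is a constant, so there are exactly 2 ground terms at every depth bound.
N_0 = 2
N_1 = 2
N_2 = 2
Explicitly: 4, 2.
So |H| = 2.
Ground atoms are formed by filling each argument slot of a predicate with a term from H, so an r-ary predicate gives |H|^r atoms:
  p: 2;  q: 2
Total ground atoms: 2 + 2 = 4.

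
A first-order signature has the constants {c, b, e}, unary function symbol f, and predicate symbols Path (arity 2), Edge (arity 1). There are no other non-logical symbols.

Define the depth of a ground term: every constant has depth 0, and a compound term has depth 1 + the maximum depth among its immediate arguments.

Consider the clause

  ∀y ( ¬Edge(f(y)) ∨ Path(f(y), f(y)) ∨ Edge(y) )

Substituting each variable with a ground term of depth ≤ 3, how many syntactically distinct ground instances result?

Ground terms of depth ≤ 3:
  If N_k denotes the number of depth-≤k ground terms, the 3 constants give N_0 = 3, and each function symbol of arity r contributes N_{k-1}^r new terms at level k: N_k = 3 + N_{k-1}.
  N_0 = 3
  N_1 = 3 + 3 = 6
  N_2 = 3 + 6 = 9
  N_3 = 3 + 9 = 12
So there are 12 ground terms available for substitution.
The body mentions the single quantified variable y; since ground terms form a free algebra, no two substitutions collapse to the same formula.
Number of ground instances = 12.

12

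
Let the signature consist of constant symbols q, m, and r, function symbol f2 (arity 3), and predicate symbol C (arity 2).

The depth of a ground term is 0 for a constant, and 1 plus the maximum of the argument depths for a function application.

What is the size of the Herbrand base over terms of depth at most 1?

First count ground terms of depth ≤ 1.
Write N_k for the number of ground terms of depth ≤ k. A term of depth ≤ k is either a constant or a function symbol applied to arguments of depth ≤ k−1, so N_k = 3 + N_{k-1}^3.
N_0 = 3
N_1 = 3 + 3^3 = 30
So |H| = 30.
Ground atoms are formed by filling each argument slot of a predicate with a term from H, so an r-ary predicate gives |H|^r atoms:
  C: 30^2 = 900
Total ground atoms: 900.

900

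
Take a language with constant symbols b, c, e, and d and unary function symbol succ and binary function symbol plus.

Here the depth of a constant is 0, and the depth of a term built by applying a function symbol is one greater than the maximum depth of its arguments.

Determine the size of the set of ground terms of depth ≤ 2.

Let N_k = |{terms of depth ≤ k}|. Then N_0 = 4 and N_k = 4 + N_{k-1} + N_{k-1}^2 for k ≥ 1 (one summand per function symbol, arity giving the exponent).
N_0 = 4
N_1 = 4 + 4 + 4^2 = 24
N_2 = 4 + 24 + 24^2 = 604

604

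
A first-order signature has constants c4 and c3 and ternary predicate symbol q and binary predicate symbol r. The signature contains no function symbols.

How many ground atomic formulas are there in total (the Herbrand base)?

12

With no function symbols, the Herbrand universe is just the 2 constants.
Ground atoms per predicate: q: 2^3 = 8, r: 2^2 = 4.
Herbrand base size = 8 + 4 = 12.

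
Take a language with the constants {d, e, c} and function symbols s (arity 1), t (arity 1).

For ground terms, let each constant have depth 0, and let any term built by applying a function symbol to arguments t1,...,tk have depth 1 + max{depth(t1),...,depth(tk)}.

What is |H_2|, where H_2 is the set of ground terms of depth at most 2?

If N_k denotes the number of depth-≤k ground terms, the 3 constants give N_0 = 3, and each function symbol of arity r contributes N_{k-1}^r new terms at level k: N_k = 3 + N_{k-1} + N_{k-1}.
N_0 = 3
N_1 = 3 + 3 + 3 = 9
N_2 = 3 + 9 + 9 = 21

21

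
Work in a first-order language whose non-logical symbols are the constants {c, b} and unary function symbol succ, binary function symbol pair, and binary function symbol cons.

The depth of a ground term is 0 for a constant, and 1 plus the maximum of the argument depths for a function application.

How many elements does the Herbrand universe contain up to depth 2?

Count level by level. With function symbols succ/1, pair/2, cons/2, the terms of depth ≤ k are the 2 constants together with each function applied to depth-≤(k−1) tuples, so N_k = 2 + N_{k-1} + N_{k-1}^2 + N_{k-1}^2.
N_0 = 2
N_1 = 2 + 2 + 2^2 + 2^2 = 12
N_2 = 2 + 12 + 12^2 + 12^2 = 302

302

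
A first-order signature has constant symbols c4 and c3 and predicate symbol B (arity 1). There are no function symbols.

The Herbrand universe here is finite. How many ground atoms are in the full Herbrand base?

With no function symbols, the Herbrand universe is just the 2 constants.
Ground atoms per predicate: B: 2.
Herbrand base size = 2 = 2.

2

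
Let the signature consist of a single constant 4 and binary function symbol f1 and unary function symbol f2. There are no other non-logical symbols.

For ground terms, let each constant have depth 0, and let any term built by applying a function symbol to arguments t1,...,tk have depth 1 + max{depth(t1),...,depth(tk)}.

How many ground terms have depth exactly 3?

If N_k denotes the number of depth-≤k ground terms, the 1 constant gives N_0 = 1, and each function symbol of arity r contributes N_{k-1}^r new terms at level k: N_k = 1 + N_{k-1}^2 + N_{k-1}.
N_0 = 1
N_1 = 1 + 1^2 + 1 = 3
N_2 = 1 + 3^2 + 3 = 13
N_3 = 1 + 13^2 + 13 = 183
Terms of depth exactly 3: N_3 − N_2 = 183 − 13 = 170.

170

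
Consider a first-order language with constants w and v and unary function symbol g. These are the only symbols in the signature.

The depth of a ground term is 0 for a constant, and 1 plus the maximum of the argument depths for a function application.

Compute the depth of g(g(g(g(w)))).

4

depth(g(w)) = 1 + depth(w) = 1 + 0 = 1
depth(g(g(w))) = 1 + depth(g(w)) = 1 + 1 = 2
depth(g(g(g(w)))) = 1 + depth(g(g(w))) = 1 + 2 = 3
depth(g(g(g(g(w))))) = 1 + depth(g(g(g(w)))) = 1 + 3 = 4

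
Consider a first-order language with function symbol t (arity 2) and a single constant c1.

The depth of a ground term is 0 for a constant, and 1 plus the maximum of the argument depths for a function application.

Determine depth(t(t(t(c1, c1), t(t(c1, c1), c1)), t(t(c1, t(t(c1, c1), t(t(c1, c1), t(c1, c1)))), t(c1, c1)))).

6

depth(t(c1, c1)) = 1 + max(0, 0) = 1
depth(t(t(c1, c1), c1)) = 1 + max(1, 0) = 2
depth(t(t(c1, c1), t(t(c1, c1), c1))) = 1 + max(1, 2) = 3
depth(t(t(c1, c1), t(c1, c1))) = 1 + max(1, 1) = 2
depth(t(t(c1, c1), t(t(c1, c1), t(c1, c1)))) = 1 + max(1, 2) = 3
depth(t(c1, t(t(c1, c1), t(t(c1, c1), t(c1, c1))))) = 1 + max(0, 3) = 4
depth(t(t(c1, t(t(c1, c1), t(t(c1, c1), t(c1, c1)))), t(c1, c1))) = 1 + max(4, 1) = 5
depth(t(t(t(c1, c1), t(t(c1, c1), c1)), t(t(c1, t(t(c1, c1), t(t(c1, c1), t(c1, c1)))), t(c1, c1)))) = 1 + max(3, 5) = 6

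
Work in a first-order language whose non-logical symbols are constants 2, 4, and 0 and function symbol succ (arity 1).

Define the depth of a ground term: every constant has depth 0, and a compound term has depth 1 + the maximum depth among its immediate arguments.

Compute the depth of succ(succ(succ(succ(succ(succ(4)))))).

6

depth(succ(4)) = 1 + depth(4) = 1 + 0 = 1
depth(succ(succ(4))) = 1 + depth(succ(4)) = 1 + 1 = 2
depth(succ(succ(succ(4)))) = 1 + depth(succ(succ(4))) = 1 + 2 = 3
depth(succ(succ(succ(succ(4))))) = 1 + depth(succ(succ(succ(4)))) = 1 + 3 = 4
depth(succ(succ(succ(succ(succ(4)))))) = 1 + depth(succ(succ(succ(succ(4))))) = 1 + 4 = 5
depth(succ(succ(succ(succ(succ(succ(4))))))) = 1 + depth(succ(succ(succ(succ(succ(4)))))) = 1 + 5 = 6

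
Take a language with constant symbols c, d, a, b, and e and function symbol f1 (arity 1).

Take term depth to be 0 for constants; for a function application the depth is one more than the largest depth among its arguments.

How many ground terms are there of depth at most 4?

25

If N_k denotes the number of depth-≤k ground terms, the 5 constants give N_0 = 5, and each function symbol of arity r contributes N_{k-1}^r new terms at level k: N_k = 5 + N_{k-1}.
N_0 = 5
N_1 = 5 + 5 = 10
N_2 = 5 + 10 = 15
N_3 = 5 + 15 = 20
N_4 = 5 + 20 = 25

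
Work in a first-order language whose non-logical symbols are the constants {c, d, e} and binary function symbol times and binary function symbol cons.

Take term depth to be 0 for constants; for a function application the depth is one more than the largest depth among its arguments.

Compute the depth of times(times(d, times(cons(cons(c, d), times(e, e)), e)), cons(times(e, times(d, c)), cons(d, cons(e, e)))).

depth(cons(c, d)) = 1 + max(0, 0) = 1
depth(times(e, e)) = 1 + max(0, 0) = 1
depth(cons(cons(c, d), times(e, e))) = 1 + max(1, 1) = 2
depth(times(cons(cons(c, d), times(e, e)), e)) = 1 + max(2, 0) = 3
depth(times(d, times(cons(cons(c, d), times(e, e)), e))) = 1 + max(0, 3) = 4
depth(times(d, c)) = 1 + max(0, 0) = 1
depth(times(e, times(d, c))) = 1 + max(0, 1) = 2
depth(cons(e, e)) = 1 + max(0, 0) = 1
depth(cons(d, cons(e, e))) = 1 + max(0, 1) = 2
depth(cons(times(e, times(d, c)), cons(d, cons(e, e)))) = 1 + max(2, 2) = 3
depth(times(times(d, times(cons(cons(c, d), times(e, e)), e)), cons(times(e, times(d, c)), cons(d, cons(e, e))))) = 1 + max(4, 3) = 5

5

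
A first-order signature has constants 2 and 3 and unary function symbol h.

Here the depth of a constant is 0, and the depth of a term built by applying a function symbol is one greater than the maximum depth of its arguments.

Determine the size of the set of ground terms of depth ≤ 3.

Let N_k = |{terms of depth ≤ k}|. Then N_0 = 2 and N_k = 2 + N_{k-1} for k ≥ 1 (one summand per function symbol, arity giving the exponent).
N_0 = 2
N_1 = 2 + 2 = 4
N_2 = 2 + 4 = 6
N_3 = 2 + 6 = 8
Explicitly: 2, 3, h(2), h(3), h(h(2)), h(h(3)), h(h(h(2))), h(h(h(3))).

8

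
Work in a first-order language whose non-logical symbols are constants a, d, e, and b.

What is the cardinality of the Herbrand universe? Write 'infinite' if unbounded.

There are no function symbols, so every ground term is one of the 4 constants.
The Herbrand universe is {a, d, e, b}, which is finite with 4 elements.

4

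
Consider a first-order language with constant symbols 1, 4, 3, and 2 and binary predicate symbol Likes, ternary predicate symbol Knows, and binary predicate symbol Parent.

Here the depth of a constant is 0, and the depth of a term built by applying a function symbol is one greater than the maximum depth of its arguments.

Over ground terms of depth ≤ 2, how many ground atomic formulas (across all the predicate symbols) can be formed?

96

First count ground terms of depth ≤ 2.
With no function symbols every ground term is a constant, so there are exactly 4 ground terms at every depth bound.
N_0 = 4
N_1 = 4
N_2 = 4
So |H| = 4.
For each predicate symbol, the number of ground atoms is |H| raised to its arity; summing:
  Likes: 4^2 = 16;  Knows: 4^3 = 64;  Parent: 4^2 = 16
Total ground atoms: 16 + 64 + 16 = 96.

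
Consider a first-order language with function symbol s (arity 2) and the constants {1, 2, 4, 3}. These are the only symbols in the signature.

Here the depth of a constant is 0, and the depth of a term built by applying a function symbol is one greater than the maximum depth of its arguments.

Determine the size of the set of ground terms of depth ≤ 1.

20

Count level by level. With function symbols s/2, the terms of depth ≤ k are the 4 constants together with each function applied to depth-≤(k−1) tuples, so N_k = 4 + N_{k-1}^2.
N_0 = 4
N_1 = 4 + 4^2 = 20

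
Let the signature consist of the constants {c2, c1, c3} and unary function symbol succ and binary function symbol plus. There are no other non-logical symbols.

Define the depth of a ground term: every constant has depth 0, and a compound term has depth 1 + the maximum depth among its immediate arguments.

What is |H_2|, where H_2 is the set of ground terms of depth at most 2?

Let N_k = |{terms of depth ≤ k}|. Then N_0 = 3 and N_k = 3 + N_{k-1} + N_{k-1}^2 for k ≥ 1 (one summand per function symbol, arity giving the exponent).
N_0 = 3
N_1 = 3 + 3 + 3^2 = 15
N_2 = 3 + 15 + 15^2 = 243

243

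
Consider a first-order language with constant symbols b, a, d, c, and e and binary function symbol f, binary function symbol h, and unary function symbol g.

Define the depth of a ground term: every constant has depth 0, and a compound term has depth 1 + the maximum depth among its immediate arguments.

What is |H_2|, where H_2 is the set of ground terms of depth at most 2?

7265

Write N_k for the number of ground terms of depth ≤ k. A term of depth ≤ k is either a constant or a function symbol applied to arguments of depth ≤ k−1, so N_k = 5 + N_{k-1}^2 + N_{k-1}^2 + N_{k-1}.
N_0 = 5
N_1 = 5 + 5^2 + 5^2 + 5 = 60
N_2 = 5 + 60^2 + 60^2 + 60 = 7265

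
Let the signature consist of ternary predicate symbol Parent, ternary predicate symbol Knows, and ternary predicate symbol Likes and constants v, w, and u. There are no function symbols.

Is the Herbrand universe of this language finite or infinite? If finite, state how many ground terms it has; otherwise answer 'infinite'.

3

There are no function symbols, so every ground term is one of the 3 constants.
The Herbrand universe is {v, w, u}, which is finite with 3 elements.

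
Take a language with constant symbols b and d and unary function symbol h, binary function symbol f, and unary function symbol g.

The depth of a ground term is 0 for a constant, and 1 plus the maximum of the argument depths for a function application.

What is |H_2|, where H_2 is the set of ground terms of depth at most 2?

Let N_k count ground terms of depth at most k. Each non-constant term of depth ≤ k is some function symbol applied to depth-≤(k−1) arguments, giving N_k = 2 + N_{k-1} + N_{k-1}^2 + N_{k-1}.
N_0 = 2
N_1 = 2 + 2 + 2^2 + 2 = 10
N_2 = 2 + 10 + 10^2 + 10 = 122

122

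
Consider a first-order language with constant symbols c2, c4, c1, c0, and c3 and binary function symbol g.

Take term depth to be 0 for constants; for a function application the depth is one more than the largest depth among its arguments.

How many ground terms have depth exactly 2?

Let N_k = |{terms of depth ≤ k}|. Then N_0 = 5 and N_k = 5 + N_{k-1}^2 for k ≥ 1 (one summand per function symbol, arity giving the exponent).
N_0 = 5
N_1 = 5 + 5^2 = 30
N_2 = 5 + 30^2 = 905
Terms of depth exactly 2: N_2 − N_1 = 905 − 30 = 875.

875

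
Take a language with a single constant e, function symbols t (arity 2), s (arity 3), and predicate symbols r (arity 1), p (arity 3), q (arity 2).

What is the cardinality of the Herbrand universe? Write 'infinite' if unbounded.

The signature has at least one function symbol (t, arity 2) and at least one constant (e).
Iterating t gives infinitely many distinct ground terms: e, t(e, e), t(t(e, e), t(e, e)), ...
So the Herbrand universe is infinite.

infinite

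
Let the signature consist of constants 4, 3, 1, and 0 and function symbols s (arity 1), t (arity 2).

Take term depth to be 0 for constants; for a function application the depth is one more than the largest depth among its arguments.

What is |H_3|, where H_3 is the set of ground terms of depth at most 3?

365424

Write N_k for the number of ground terms of depth ≤ k. A term of depth ≤ k is either a constant or a function symbol applied to arguments of depth ≤ k−1, so N_k = 4 + N_{k-1} + N_{k-1}^2.
N_0 = 4
N_1 = 4 + 4 + 4^2 = 24
N_2 = 4 + 24 + 24^2 = 604
N_3 = 4 + 604 + 604^2 = 365424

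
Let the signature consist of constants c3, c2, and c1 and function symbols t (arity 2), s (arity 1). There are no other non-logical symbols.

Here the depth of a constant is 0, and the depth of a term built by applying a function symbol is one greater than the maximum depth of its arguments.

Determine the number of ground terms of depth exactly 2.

If N_k denotes the number of depth-≤k ground terms, the 3 constants give N_0 = 3, and each function symbol of arity r contributes N_{k-1}^r new terms at level k: N_k = 3 + N_{k-1}^2 + N_{k-1}.
N_0 = 3
N_1 = 3 + 3^2 + 3 = 15
N_2 = 3 + 15^2 + 15 = 243
Terms of depth exactly 2: N_2 − N_1 = 243 − 15 = 228.

228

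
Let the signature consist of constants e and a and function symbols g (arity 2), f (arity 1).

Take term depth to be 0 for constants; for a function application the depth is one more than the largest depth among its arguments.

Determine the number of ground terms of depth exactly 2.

66

Count level by level. With function symbols g/2, f/1, the terms of depth ≤ k are the 2 constants together with each function applied to depth-≤(k−1) tuples, so N_k = 2 + N_{k-1}^2 + N_{k-1}.
N_0 = 2
N_1 = 2 + 2^2 + 2 = 8
N_2 = 2 + 8^2 + 8 = 74
Terms of depth exactly 2: N_2 − N_1 = 74 − 8 = 66.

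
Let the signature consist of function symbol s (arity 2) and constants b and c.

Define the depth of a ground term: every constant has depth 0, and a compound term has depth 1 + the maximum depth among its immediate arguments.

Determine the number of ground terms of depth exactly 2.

Let N_k count ground terms of depth at most k. Each non-constant term of depth ≤ k is some function symbol applied to depth-≤(k−1) arguments, giving N_k = 2 + N_{k-1}^2.
N_0 = 2
N_1 = 2 + 2^2 = 6
N_2 = 2 + 6^2 = 38
Terms of depth exactly 2: N_2 − N_1 = 38 − 6 = 32.

32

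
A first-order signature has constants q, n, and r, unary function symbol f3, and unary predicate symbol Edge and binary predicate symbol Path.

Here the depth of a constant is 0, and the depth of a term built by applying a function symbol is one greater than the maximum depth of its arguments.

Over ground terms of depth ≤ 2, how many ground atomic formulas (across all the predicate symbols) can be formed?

90

First count ground terms of depth ≤ 2.
Let N_k = |{terms of depth ≤ k}|. Then N_0 = 3 and N_k = 3 + N_{k-1} for k ≥ 1 (one summand per function symbol, arity giving the exponent).
N_0 = 3
N_1 = 3 + 3 = 6
N_2 = 3 + 6 = 9
Explicitly: q, n, r, f3(q), f3(n), f3(r), f3(f3(q)), f3(f3(n)), f3(f3(r)).
So |H| = 9.
Each predicate of arity r yields |H|^r ground atoms (one per choice of an r-tuple from H):
  Edge: 9;  Path: 9^2 = 81
Total ground atoms: 9 + 81 = 90.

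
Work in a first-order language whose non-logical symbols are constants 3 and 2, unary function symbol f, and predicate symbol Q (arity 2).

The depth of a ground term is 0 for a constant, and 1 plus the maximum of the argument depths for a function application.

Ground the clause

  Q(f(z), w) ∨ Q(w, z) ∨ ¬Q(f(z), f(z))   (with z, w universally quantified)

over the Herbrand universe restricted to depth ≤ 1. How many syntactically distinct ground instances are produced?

16

Ground terms of depth ≤ 1:
  Let N_k count ground terms of depth at most k. Each non-constant term of depth ≤ k is some function symbol applied to depth-≤(k−1) arguments, giving N_k = 2 + N_{k-1}.
  N_0 = 2
  N_1 = 2 + 2 = 4
So there are 4 ground terms available for substitution.
There are 2 variables to instantiate (z, w), each occurring in at least one literal, so different choices give different ground instances.
Number of ground instances = 4^2 = 16.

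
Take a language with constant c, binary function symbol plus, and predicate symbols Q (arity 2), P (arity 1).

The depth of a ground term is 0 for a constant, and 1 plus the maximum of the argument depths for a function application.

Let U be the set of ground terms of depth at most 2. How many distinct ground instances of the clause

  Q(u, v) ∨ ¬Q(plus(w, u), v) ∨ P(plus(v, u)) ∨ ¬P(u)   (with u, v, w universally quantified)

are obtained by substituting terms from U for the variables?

Ground terms of depth ≤ 2:
  Let N_k = |{terms of depth ≤ k}|. Then N_0 = 1 and N_k = 1 + N_{k-1}^2 for k ≥ 1 (one summand per function symbol, arity giving the exponent).
  N_0 = 1
  N_1 = 1 + 1^2 = 2
  N_2 = 1 + 2^2 = 5
So there are 5 ground terms available for substitution.
Each of u, v, w ranges independently over the available ground terms, and distinct assignments produce distinct instances.
Number of ground instances = 5^3 = 125.

125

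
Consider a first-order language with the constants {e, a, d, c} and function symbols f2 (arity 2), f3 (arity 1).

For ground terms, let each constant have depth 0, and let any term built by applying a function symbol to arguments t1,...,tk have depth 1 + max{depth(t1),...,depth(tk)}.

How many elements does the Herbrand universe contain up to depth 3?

365424

If N_k denotes the number of depth-≤k ground terms, the 4 constants give N_0 = 4, and each function symbol of arity r contributes N_{k-1}^r new terms at level k: N_k = 4 + N_{k-1}^2 + N_{k-1}.
N_0 = 4
N_1 = 4 + 4^2 + 4 = 24
N_2 = 4 + 24^2 + 24 = 604
N_3 = 4 + 604^2 + 604 = 365424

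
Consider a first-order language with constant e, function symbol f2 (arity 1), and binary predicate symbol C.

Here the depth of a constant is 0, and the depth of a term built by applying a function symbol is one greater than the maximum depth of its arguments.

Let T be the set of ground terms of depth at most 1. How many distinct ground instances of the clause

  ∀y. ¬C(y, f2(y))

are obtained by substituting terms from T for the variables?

Ground terms of depth ≤ 1:
  Count level by level. With function symbols f2/1, the terms of depth ≤ k are the 1 constant together with each function applied to depth-≤(k−1) tuples, so N_k = 1 + N_{k-1}.
  N_0 = 1
  N_1 = 1 + 1 = 2
So there are 2 ground terms available for substitution.
The body mentions the single quantified variable y; since ground terms form a free algebra, no two substitutions collapse to the same formula.
Number of ground instances = 2.

2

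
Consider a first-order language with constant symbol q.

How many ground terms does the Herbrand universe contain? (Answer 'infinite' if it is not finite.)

There are no function symbols, so the only ground term is the single constant.
The Herbrand universe is {q}, finite with 1 element.

1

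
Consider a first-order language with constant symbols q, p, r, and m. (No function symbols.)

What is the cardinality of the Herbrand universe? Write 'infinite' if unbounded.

There are no function symbols, so every ground term is one of the 4 constants.
The Herbrand universe is {q, p, r, m}, which is finite with 4 elements.

4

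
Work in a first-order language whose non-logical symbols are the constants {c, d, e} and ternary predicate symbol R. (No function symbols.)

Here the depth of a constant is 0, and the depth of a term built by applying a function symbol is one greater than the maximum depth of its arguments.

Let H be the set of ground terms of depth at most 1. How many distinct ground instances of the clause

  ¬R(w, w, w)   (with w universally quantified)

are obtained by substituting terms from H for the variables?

Ground terms of depth ≤ 1:
  With no function symbols every ground term is a constant, so there are exactly 3 ground terms at every depth bound.
  N_0 = 3
  N_1 = 3
  Explicitly: c, d, e.
So there are 3 ground terms available for substitution.
The body mentions the single quantified variable w; since ground terms form a free algebra, no two substitutions collapse to the same formula.
Number of ground instances = 3.

3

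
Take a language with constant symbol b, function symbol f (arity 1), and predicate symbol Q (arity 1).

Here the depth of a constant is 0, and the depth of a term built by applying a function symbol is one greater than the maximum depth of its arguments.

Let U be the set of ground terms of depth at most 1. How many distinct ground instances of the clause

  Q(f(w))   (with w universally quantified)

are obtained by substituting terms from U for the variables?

Ground terms of depth ≤ 1:
  Count level by level. With function symbols f/1, the terms of depth ≤ k are the 1 constant together with each function applied to depth-≤(k−1) tuples, so N_k = 1 + N_{k-1}.
  N_0 = 1
  N_1 = 1 + 1 = 2
So there are 2 ground terms available for substitution.
The variable w ranges independently over the available ground terms, and distinct assignments produce distinct instances.
Number of ground instances = 2.

2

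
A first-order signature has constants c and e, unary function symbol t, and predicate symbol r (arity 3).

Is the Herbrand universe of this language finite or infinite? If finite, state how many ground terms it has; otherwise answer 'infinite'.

infinite

The signature has at least one function symbol (t, arity 1) and at least one constant (c).
Iterating t gives infinitely many distinct ground terms: c, t(c), t(t(c)), ...
So the Herbrand universe is infinite.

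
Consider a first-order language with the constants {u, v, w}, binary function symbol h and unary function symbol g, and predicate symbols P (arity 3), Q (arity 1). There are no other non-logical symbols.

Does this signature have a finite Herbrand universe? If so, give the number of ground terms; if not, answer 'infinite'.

infinite

The signature has at least one function symbol (h, arity 2) and at least one constant (u).
Iterating h gives infinitely many distinct ground terms: u, h(u, u), h(h(u, u), h(u, u)), ...
So the Herbrand universe is infinite.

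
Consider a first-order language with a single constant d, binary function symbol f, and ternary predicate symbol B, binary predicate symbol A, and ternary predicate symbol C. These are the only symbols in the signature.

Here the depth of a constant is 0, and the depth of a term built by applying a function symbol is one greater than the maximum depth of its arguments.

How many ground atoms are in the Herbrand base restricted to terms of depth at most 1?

First count ground terms of depth ≤ 1.
Count level by level. With function symbols f/2, the terms of depth ≤ k are the 1 constant together with each function applied to depth-≤(k−1) tuples, so N_k = 1 + N_{k-1}^2.
N_0 = 1
N_1 = 1 + 1^2 = 2
Explicitly: d, f(d, d).
So |H| = 2.
Each predicate of arity r yields |H|^r ground atoms (one per choice of an r-tuple from H):
  B: 2^3 = 8;  A: 2^2 = 4;  C: 2^3 = 8
Total ground atoms: 8 + 4 + 8 = 20.

20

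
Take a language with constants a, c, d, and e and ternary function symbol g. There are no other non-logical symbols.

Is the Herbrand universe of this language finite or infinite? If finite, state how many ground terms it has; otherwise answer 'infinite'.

infinite

The signature has at least one function symbol (g, arity 3) and at least one constant (a).
Iterating g gives infinitely many distinct ground terms: a, g(a, a, a), g(g(a, a, a), g(a, a, a), g(a, a, a)), ...
So the Herbrand universe is infinite.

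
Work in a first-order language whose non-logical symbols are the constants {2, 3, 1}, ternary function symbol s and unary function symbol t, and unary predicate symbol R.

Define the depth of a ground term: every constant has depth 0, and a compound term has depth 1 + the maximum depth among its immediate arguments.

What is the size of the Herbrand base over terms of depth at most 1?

33

First count ground terms of depth ≤ 1.
Count level by level. With function symbols s/3, t/1, the terms of depth ≤ k are the 3 constants together with each function applied to depth-≤(k−1) tuples, so N_k = 3 + N_{k-1}^3 + N_{k-1}.
N_0 = 3
N_1 = 3 + 3^3 + 3 = 33
So |H| = 33.
A ground atom is a predicate applied to a tuple of terms from H, so the count is the sum over predicates of |H|^arity:
  R: 33
Total ground atoms: 33.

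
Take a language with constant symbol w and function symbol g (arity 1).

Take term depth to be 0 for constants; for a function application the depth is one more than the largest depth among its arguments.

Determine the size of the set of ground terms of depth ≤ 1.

Let N_k = |{terms of depth ≤ k}|. Then N_0 = 1 and N_k = 1 + N_{k-1} for k ≥ 1 (one summand per function symbol, arity giving the exponent).
N_0 = 1
N_1 = 1 + 1 = 2
Explicitly: w, g(w).

2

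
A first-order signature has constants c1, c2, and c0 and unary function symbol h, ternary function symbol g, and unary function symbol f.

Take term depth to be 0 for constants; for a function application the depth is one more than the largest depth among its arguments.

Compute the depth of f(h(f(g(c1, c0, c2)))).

4

depth(g(c1, c0, c2)) = 1 + max(0, 0, 0) = 1
depth(f(g(c1, c0, c2))) = 1 + depth(g(c1, c0, c2)) = 1 + 1 = 2
depth(h(f(g(c1, c0, c2)))) = 1 + depth(f(g(c1, c0, c2))) = 1 + 2 = 3
depth(f(h(f(g(c1, c0, c2))))) = 1 + depth(h(f(g(c1, c0, c2)))) = 1 + 3 = 4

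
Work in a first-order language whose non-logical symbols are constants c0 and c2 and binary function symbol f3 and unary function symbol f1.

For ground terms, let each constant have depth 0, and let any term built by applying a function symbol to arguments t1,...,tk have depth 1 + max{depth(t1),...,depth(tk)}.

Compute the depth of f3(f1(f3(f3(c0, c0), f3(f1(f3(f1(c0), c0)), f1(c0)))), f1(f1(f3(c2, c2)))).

7

depth(f3(c0, c0)) = 1 + max(0, 0) = 1
depth(f1(c0)) = 1 + depth(c0) = 1 + 0 = 1
depth(f3(f1(c0), c0)) = 1 + max(1, 0) = 2
depth(f1(f3(f1(c0), c0))) = 1 + depth(f3(f1(c0), c0)) = 1 + 2 = 3
depth(f3(f1(f3(f1(c0), c0)), f1(c0))) = 1 + max(3, 1) = 4
depth(f3(f3(c0, c0), f3(f1(f3(f1(c0), c0)), f1(c0)))) = 1 + max(1, 4) = 5
depth(f1(f3(f3(c0, c0), f3(f1(f3(f1(c0), c0)), f1(c0))))) = 1 + depth(f3(f3(c0, c0), f3(f1(f3(f1(c0), c0)), f1(c0)))) = 1 + 5 = 6
depth(f3(c2, c2)) = 1 + max(0, 0) = 1
depth(f1(f3(c2, c2))) = 1 + depth(f3(c2, c2)) = 1 + 1 = 2
depth(f1(f1(f3(c2, c2)))) = 1 + depth(f1(f3(c2, c2))) = 1 + 2 = 3
depth(f3(f1(f3(f3(c0, c0), f3(f1(f3(f1(c0), c0)), f1(c0)))), f1(f1(f3(c2, c2))))) = 1 + max(6, 3) = 7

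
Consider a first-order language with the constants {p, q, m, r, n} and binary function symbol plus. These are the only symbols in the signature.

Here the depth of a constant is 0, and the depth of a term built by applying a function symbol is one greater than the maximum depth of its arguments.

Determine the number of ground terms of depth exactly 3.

Let N_k = |{terms of depth ≤ k}|. Then N_0 = 5 and N_k = 5 + N_{k-1}^2 for k ≥ 1 (one summand per function symbol, arity giving the exponent).
N_0 = 5
N_1 = 5 + 5^2 = 30
N_2 = 5 + 30^2 = 905
N_3 = 5 + 905^2 = 819030
Terms of depth exactly 3: N_3 − N_2 = 819030 − 905 = 818125.

818125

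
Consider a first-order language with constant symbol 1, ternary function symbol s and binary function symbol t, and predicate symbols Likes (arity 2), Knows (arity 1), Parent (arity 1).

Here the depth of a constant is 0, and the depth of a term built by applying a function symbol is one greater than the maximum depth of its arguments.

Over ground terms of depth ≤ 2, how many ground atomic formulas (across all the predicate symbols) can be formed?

First count ground terms of depth ≤ 2.
Count level by level. With function symbols s/3, t/2, the terms of depth ≤ k are the 1 constant together with each function applied to depth-≤(k−1) tuples, so N_k = 1 + N_{k-1}^3 + N_{k-1}^2.
N_0 = 1
N_1 = 1 + 1^3 + 1^2 = 3
N_2 = 1 + 3^3 + 3^2 = 37
So |H| = 37.
Ground atoms are formed by filling each argument slot of a predicate with a term from H, so an r-ary predicate gives |H|^r atoms:
  Likes: 37^2 = 1369;  Knows: 37;  Parent: 37
Total ground atoms: 1369 + 37 + 37 = 1443.

1443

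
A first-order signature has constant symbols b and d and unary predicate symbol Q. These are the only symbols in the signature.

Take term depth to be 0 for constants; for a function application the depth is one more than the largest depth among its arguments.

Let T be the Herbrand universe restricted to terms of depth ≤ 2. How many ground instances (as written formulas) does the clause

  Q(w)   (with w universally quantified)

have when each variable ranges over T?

2

Ground terms of depth ≤ 2:
  With no function symbols every ground term is a constant, so there are exactly 2 ground terms at every depth bound.
  N_0 = 2
  N_1 = 2
  N_2 = 2
So there are 2 ground terms available for substitution.
The variable w ranges independently over the available ground terms, and distinct assignments produce distinct instances.
Number of ground instances = 2.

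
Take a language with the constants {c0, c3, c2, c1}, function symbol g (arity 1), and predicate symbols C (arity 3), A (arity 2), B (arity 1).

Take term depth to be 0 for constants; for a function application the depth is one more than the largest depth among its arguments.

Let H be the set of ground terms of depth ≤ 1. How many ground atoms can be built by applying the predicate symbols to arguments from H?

First count ground terms of depth ≤ 1.
Count level by level. With function symbols g/1, the terms of depth ≤ k are the 4 constants together with each function applied to depth-≤(k−1) tuples, so N_k = 4 + N_{k-1}.
N_0 = 4
N_1 = 4 + 4 = 8
So |H| = 8.
Each predicate of arity r yields |H|^r ground atoms (one per choice of an r-tuple from H):
  C: 8^3 = 512;  A: 8^2 = 64;  B: 8
Total ground atoms: 512 + 64 + 8 = 584.

584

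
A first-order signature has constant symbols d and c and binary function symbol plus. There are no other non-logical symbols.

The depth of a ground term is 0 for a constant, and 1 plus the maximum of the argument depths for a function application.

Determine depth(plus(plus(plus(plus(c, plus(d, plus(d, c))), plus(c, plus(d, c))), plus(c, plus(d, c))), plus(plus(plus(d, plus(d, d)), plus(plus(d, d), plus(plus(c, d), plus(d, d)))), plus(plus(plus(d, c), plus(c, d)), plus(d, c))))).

depth(plus(d, c)) = 1 + max(0, 0) = 1
depth(plus(d, plus(d, c))) = 1 + max(0, 1) = 2
depth(plus(c, plus(d, plus(d, c)))) = 1 + max(0, 2) = 3
depth(plus(c, plus(d, c))) = 1 + max(0, 1) = 2
depth(plus(plus(c, plus(d, plus(d, c))), plus(c, plus(d, c)))) = 1 + max(3, 2) = 4
depth(plus(plus(plus(c, plus(d, plus(d, c))), plus(c, plus(d, c))), plus(c, plus(d, c)))) = 1 + max(4, 2) = 5
depth(plus(d, d)) = 1 + max(0, 0) = 1
depth(plus(d, plus(d, d))) = 1 + max(0, 1) = 2
depth(plus(c, d)) = 1 + max(0, 0) = 1
depth(plus(plus(c, d), plus(d, d))) = 1 + max(1, 1) = 2
depth(plus(plus(d, d), plus(plus(c, d), plus(d, d)))) = 1 + max(1, 2) = 3
depth(plus(plus(d, plus(d, d)), plus(plus(d, d), plus(plus(c, d), plus(d, d))))) = 1 + max(2, 3) = 4
depth(plus(plus(d, c), plus(c, d))) = 1 + max(1, 1) = 2
depth(plus(plus(plus(d, c), plus(c, d)), plus(d, c))) = 1 + max(2, 1) = 3
depth(plus(plus(plus(d, plus(d, d)), plus(plus(d, d), plus(plus(c, d), plus(d, d)))), plus(plus(plus(d, c), plus(c, d)), plus(d, c)))) = 1 + max(4, 3) = 5
depth(plus(plus(plus(plus(c, plus(d, plus(d, c))), plus(c, plus(d, c))), plus(c, plus(d, c))), plus(plus(plus(d, plus(d, d)), plus(plus(d, d), plus(plus(c, d), plus(d, d)))), plus(plus(plus(d, c), plus(c, d)), plus(d, c))))) = 1 + max(5, 5) = 6

6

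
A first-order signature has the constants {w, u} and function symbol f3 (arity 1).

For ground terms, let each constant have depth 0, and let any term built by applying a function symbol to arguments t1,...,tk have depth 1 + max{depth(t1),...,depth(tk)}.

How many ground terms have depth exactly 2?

If N_k denotes the number of depth-≤k ground terms, the 2 constants give N_0 = 2, and each function symbol of arity r contributes N_{k-1}^r new terms at level k: N_k = 2 + N_{k-1}.
N_0 = 2
N_1 = 2 + 2 = 4
N_2 = 2 + 4 = 6
Terms of depth exactly 2: N_2 − N_1 = 6 − 4 = 2.

2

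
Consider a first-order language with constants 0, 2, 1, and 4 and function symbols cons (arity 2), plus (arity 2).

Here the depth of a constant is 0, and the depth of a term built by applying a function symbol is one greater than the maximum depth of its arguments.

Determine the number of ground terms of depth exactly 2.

2560

Write N_k for the number of ground terms of depth ≤ k. A term of depth ≤ k is either a constant or a function symbol applied to arguments of depth ≤ k−1, so N_k = 4 + N_{k-1}^2 + N_{k-1}^2.
N_0 = 4
N_1 = 4 + 4^2 + 4^2 = 36
N_2 = 4 + 36^2 + 36^2 = 2596
Terms of depth exactly 2: N_2 − N_1 = 2596 − 36 = 2560.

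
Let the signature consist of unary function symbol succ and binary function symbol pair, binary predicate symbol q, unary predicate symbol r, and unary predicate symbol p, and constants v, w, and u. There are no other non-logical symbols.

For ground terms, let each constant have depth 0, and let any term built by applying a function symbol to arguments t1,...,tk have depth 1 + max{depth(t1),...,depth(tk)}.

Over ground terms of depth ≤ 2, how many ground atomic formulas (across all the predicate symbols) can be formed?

First count ground terms of depth ≤ 2.
Count level by level. With function symbols succ/1, pair/2, the terms of depth ≤ k are the 3 constants together with each function applied to depth-≤(k−1) tuples, so N_k = 3 + N_{k-1} + N_{k-1}^2.
N_0 = 3
N_1 = 3 + 3 + 3^2 = 15
N_2 = 3 + 15 + 15^2 = 243
So |H| = 243.
A ground atom is a predicate applied to a tuple of terms from H, so the count is the sum over predicates of |H|^arity:
  q: 243^2 = 59049;  r: 243;  p: 243
Total ground atoms: 59049 + 243 + 243 = 59535.

59535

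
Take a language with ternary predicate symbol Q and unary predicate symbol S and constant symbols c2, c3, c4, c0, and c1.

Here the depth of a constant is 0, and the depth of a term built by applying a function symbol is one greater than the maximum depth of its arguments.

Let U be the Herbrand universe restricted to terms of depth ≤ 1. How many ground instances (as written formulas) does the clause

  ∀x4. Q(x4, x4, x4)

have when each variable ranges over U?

Ground terms of depth ≤ 1:
  With no function symbols every ground term is a constant, so there are exactly 5 ground terms at every depth bound.
  N_0 = 5
  N_1 = 5
  Explicitly: c2, c3, c4, c0, c1.
So there are 5 ground terms available for substitution.
The variable x4 ranges independently over the available ground terms, and distinct assignments produce distinct instances.
Number of ground instances = 5.

5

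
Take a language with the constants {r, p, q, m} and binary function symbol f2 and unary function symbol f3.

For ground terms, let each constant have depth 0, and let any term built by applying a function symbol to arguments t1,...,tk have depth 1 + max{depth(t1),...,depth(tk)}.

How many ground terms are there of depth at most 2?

604

If N_k denotes the number of depth-≤k ground terms, the 4 constants give N_0 = 4, and each function symbol of arity r contributes N_{k-1}^r new terms at level k: N_k = 4 + N_{k-1}^2 + N_{k-1}.
N_0 = 4
N_1 = 4 + 4^2 + 4 = 24
N_2 = 4 + 24^2 + 24 = 604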